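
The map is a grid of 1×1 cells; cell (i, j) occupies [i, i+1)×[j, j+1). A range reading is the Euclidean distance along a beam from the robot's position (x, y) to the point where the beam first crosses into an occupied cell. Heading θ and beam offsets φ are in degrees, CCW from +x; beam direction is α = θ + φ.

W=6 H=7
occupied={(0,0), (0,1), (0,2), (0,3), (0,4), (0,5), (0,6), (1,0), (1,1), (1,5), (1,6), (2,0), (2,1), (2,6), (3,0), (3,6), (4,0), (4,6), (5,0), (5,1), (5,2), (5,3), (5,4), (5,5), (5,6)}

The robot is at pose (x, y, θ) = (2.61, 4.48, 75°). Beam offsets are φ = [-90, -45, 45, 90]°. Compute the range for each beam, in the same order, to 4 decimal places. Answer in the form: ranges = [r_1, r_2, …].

ranges = [2.4743, 2.7597, 1.2200, 1.6668]

beam 1: φ=-90°, α=345°
  dir = (cos 345°, sin 345°) = (0.9659, -0.2588); from cell (2,4)
  next x-line at t=0.4038, next y-line at t=1.8546; Δt_x=1.0353, Δt_y=3.8637
    x: enter (3,4) at t=0.4038
    x: enter (4,4) at t=1.4390
    y: enter (4,3) at t=1.8546
    x: enter (5,3) at t=2.4743 ← occupied
  → r_1 = 2.4743
beam 2: φ=-45°, α=30°
  dir = (cos 30°, sin 30°) = (0.8660, 0.5000); from cell (2,4)
  next x-line at t=0.4503, next y-line at t=1.0400; Δt_x=1.1547, Δt_y=2.0000
    x: enter (3,4) at t=0.4503
    y: enter (3,5) at t=1.0400
    x: enter (4,5) at t=1.6050
    x: enter (5,5) at t=2.7597 ← occupied
  → r_2 = 2.7597
beam 3: φ=45°, α=120°
  dir = (cos 120°, sin 120°) = (-0.5000, 0.8660); from cell (2,4)
  next x-line at t=1.2200, next y-line at t=0.6004; Δt_x=2.0000, Δt_y=1.1547
    y: enter (2,5) at t=0.6004
    x: enter (1,5) at t=1.2200 ← occupied
  → r_3 = 1.2200
beam 4: φ=90°, α=165°
  dir = (cos 165°, sin 165°) = (-0.9659, 0.2588); from cell (2,4)
  next x-line at t=0.6315, next y-line at t=2.0091; Δt_x=1.0353, Δt_y=3.8637
    x: enter (1,4) at t=0.6315
    x: enter (0,4) at t=1.6668 ← occupied
  → r_4 = 1.6668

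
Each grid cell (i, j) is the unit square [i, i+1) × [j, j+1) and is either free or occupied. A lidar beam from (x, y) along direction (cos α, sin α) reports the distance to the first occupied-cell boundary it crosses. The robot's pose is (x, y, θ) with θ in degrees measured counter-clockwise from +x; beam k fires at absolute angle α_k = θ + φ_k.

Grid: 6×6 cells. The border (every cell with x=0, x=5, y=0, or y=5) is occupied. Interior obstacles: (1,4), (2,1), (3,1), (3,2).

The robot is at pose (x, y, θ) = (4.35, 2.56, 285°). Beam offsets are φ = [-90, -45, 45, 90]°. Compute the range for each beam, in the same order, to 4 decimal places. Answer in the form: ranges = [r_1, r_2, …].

ranges = [0.3623, 0.7000, 0.7506, 0.6729]

beam 1: φ=-90°, α=195°
  cosα=-0.9659 sinα=-0.2588 | (4,2) | tMaxX 0.3623 tMaxY 2.1637 | tΔX 1.0353 tΔY 3.8637
    t=0.3623 [x] (3,2) — stop
  → r_1 = 0.3623
beam 2: φ=-45°, α=240°
  cosα=-0.5000 sinα=-0.8660 | (4,2) | tMaxX 0.7000 tMaxY 0.6466 | tΔX 2.0000 tΔY 1.1547
    t=0.6466 [y] (4,1)
    t=0.7000 [x] (3,1) — stop
  → r_2 = 0.7000
beam 3: φ=45°, α=330°
  cosα=0.8660 sinα=-0.5000 | (4,2) | tMaxX 0.7506 tMaxY 1.1200 | tΔX 1.1547 tΔY 2.0000
    t=0.7506 [x] (5,2) — stop
  → r_3 = 0.7506
beam 4: φ=90°, α=15°
  cosα=0.9659 sinα=0.2588 | (4,2) | tMaxX 0.6729 tMaxY 1.7000 | tΔX 1.0353 tΔY 3.8637
    t=0.6729 [x] (5,2) — stop
  → r_4 = 0.6729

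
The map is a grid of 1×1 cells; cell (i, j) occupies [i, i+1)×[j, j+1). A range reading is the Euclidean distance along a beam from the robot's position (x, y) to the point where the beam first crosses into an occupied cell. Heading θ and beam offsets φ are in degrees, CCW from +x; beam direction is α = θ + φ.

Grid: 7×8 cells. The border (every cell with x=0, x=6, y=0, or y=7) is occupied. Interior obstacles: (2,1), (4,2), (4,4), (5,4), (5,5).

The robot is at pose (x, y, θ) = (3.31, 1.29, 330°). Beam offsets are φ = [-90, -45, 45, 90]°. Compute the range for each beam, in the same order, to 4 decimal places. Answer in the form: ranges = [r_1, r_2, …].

beam 1: φ=-90°, α=240°
  cosα=-0.5000 sinα=-0.8660 | (3,1) | tMaxX 0.6200 tMaxY 0.3349 | tΔX 2.0000 tΔY 1.1547
    t=0.3349 [y] (3,0) — stop
  → r_1 = 0.3349
beam 2: φ=-45°, α=285°
  cosα=0.2588 sinα=-0.9659 | (3,1) | tMaxX 2.6660 tMaxY 0.3002 | tΔX 3.8637 tΔY 1.0353
    t=0.3002 [y] (3,0) — stop
  → r_2 = 0.3002
beam 3: φ=45°, α=15°
  cosα=0.9659 sinα=0.2588 | (3,1) | tMaxX 0.7143 tMaxY 2.7432 | tΔX 1.0353 tΔY 3.8637
    t=0.7143 [x] (4,1)
    t=1.7496 [x] (5,1)
    t=2.7432 [y] (5,2)
    t=2.7849 [x] (6,2) — stop
  → r_3 = 2.7849
beam 4: φ=90°, α=60°
  cosα=0.5000 sinα=0.8660 | (3,1) | tMaxX 1.3800 tMaxY 0.8198 | tΔX 2.0000 tΔY 1.1547
    t=0.8198 [y] (3,2)
    t=1.3800 [x] (4,2) — stop
  → r_4 = 1.3800

ranges = [0.3349, 0.3002, 2.7849, 1.3800]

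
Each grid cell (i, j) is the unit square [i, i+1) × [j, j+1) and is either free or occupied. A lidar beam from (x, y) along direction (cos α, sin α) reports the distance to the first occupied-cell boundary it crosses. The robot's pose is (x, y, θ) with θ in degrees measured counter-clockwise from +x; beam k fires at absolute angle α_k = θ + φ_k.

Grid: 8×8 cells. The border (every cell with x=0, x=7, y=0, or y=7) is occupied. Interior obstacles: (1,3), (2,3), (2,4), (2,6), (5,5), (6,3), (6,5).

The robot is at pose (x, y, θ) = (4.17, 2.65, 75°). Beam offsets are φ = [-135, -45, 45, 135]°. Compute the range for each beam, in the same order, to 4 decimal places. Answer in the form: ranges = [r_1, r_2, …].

ranges = [1.9053, 2.1131, 2.3400, 3.3000]

beam 1: φ=-135°, α=300°
  d=(0.5000,-0.8660)  start (4,2)  tX=1.6600 tY=0.7506  stride 1/|dx|=2.0000 1/|dy|=1.1547
    cross y-line → (4,1), t=0.7506
    cross x-line → (5,1), t=1.6600
    cross y-line → (5,0), t=1.9053 (wall)
  → r_1 = 1.9053
beam 2: φ=-45°, α=30°
  d=(0.8660,0.5000)  start (4,2)  tX=0.9584 tY=0.7000  stride 1/|dx|=1.1547 1/|dy|=2.0000
    cross y-line → (4,3), t=0.7000
    cross x-line → (5,3), t=0.9584
    cross x-line → (6,3), t=2.1131 (wall)
  → r_2 = 2.1131
beam 3: φ=45°, α=120°
  d=(-0.5000,0.8660)  start (4,2)  tX=0.3400 tY=0.4041  stride 1/|dx|=2.0000 1/|dy|=1.1547
    cross x-line → (3,2), t=0.3400
    cross y-line → (3,3), t=0.4041
    cross y-line → (3,4), t=1.5588
    cross x-line → (2,4), t=2.3400 (wall)
  → r_3 = 2.3400
beam 4: φ=135°, α=210°
  d=(-0.8660,-0.5000)  start (4,2)  tX=0.1963 tY=1.3000  stride 1/|dx|=1.1547 1/|dy|=2.0000
    cross x-line → (3,2), t=0.1963
    cross y-line → (3,1), t=1.3000
    cross x-line → (2,1), t=1.3510
    cross x-line → (1,1), t=2.5057
    cross y-line → (1,0), t=3.3000 (wall)
  → r_4 = 3.3000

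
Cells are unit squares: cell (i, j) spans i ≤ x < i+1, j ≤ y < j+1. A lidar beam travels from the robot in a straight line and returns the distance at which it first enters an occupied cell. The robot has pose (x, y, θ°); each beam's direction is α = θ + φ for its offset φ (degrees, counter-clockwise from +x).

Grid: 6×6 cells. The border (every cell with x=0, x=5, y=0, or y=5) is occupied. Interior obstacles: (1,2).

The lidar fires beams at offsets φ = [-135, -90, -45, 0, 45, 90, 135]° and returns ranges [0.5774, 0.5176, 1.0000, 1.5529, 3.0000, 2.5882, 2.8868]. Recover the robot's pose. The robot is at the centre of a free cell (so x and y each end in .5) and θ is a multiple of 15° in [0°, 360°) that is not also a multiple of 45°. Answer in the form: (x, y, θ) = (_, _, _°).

The pose lattice has 15·16 = 240 candidates. Test each by forward raycasting.
  (3.5, 1.5, 15°): beam 6 = 3.6235 ≠ 2.5882 ✗
  (4.5, 3.5, 30°): beam 1 = 2.5882 ≠ 0.5774 ✗
  (1.5, 3.5, 210°): beam 1 = 1.5529 ≠ 0.5774 ✗
  …
  (4.5, 3.5, 105°): r_1=0.5774, r_2=0.5176, r_3=1.0000, r_4=1.5529, r_5=3.0000, r_6=2.5882, r_7=2.8868 — all match ✓
Only this pose fits every beam.

(x, y, θ) = (4.5, 3.5, 105°)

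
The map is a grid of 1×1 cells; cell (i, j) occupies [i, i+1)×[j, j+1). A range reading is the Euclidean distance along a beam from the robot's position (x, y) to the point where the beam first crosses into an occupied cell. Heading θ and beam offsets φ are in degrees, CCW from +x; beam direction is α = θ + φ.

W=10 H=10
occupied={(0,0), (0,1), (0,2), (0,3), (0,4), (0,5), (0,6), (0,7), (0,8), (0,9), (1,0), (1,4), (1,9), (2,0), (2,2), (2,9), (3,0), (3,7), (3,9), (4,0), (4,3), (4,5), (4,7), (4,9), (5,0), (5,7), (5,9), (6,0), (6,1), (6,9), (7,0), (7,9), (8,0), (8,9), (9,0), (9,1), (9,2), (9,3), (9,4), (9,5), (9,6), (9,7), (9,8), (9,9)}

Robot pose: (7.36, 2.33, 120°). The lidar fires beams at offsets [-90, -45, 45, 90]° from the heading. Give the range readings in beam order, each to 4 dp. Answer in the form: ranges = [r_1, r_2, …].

ranges = [1.8937, 6.3365, 2.5887, 0.6600]

beam 1: φ=-90°, α=30°
  dir = (cos 30°, sin 30°) = (0.8660, 0.5000); from cell (7,2)
  next x-line at t=0.7390, next y-line at t=1.3400; Δt_x=1.1547, Δt_y=2.0000
    x: enter (8,2) at t=0.7390
    y: enter (8,3) at t=1.3400
    x: enter (9,3) at t=1.8937 ← occupied
  → r_1 = 1.8937
beam 2: φ=-45°, α=75°
  dir = (cos 75°, sin 75°) = (0.2588, 0.9659); from cell (7,2)
  next x-line at t=2.4728, next y-line at t=0.6936; Δt_x=3.8637, Δt_y=1.0353
    y: enter (7,3) at t=0.6936
    y: enter (7,4) at t=1.7289
    x: enter (8,4) at t=2.4728
    y: enter (8,5) at t=2.7642
    y: enter (8,6) at t=3.7995
    y: enter (8,7) at t=4.8347
    y: enter (8,8) at t=5.8700
    x: enter (9,8) at t=6.3365 ← occupied
  → r_2 = 6.3365
beam 3: φ=45°, α=165°
  dir = (cos 165°, sin 165°) = (-0.9659, 0.2588); from cell (7,2)
  next x-line at t=0.3727, next y-line at t=2.5887; Δt_x=1.0353, Δt_y=3.8637
    x: enter (6,2) at t=0.3727
    x: enter (5,2) at t=1.4080
    x: enter (4,2) at t=2.4433
    y: enter (4,3) at t=2.5887 ← occupied
  → r_3 = 2.5887
beam 4: φ=90°, α=210°
  dir = (cos 210°, sin 210°) = (-0.8660, -0.5000); from cell (7,2)
  next x-line at t=0.4157, next y-line at t=0.6600; Δt_x=1.1547, Δt_y=2.0000
    x: enter (6,2) at t=0.4157
    y: enter (6,1) at t=0.6600 ← occupied
  → r_4 = 0.6600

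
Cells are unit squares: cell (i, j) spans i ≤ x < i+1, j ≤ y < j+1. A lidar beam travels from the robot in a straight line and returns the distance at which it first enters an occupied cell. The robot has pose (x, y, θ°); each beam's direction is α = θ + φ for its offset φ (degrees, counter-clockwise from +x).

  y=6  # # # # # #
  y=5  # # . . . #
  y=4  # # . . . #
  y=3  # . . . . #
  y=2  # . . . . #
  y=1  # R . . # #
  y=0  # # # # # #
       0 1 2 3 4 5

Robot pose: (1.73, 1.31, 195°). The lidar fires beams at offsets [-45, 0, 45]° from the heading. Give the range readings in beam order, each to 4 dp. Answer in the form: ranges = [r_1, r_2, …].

ranges = [0.8429, 0.7558, 0.3580]

beam 1: φ=-45°, α=150°
  cosα=-0.8660 sinα=0.5000 | (1,1) | tMaxX 0.8429 tMaxY 1.3800 | tΔX 1.1547 tΔY 2.0000
    t=0.8429 [x] (0,1) — stop
  → r_1 = 0.8429
beam 2: φ=0°, α=195°
  cosα=-0.9659 sinα=-0.2588 | (1,1) | tMaxX 0.7558 tMaxY 1.1977 | tΔX 1.0353 tΔY 3.8637
    t=0.7558 [x] (0,1) — stop
  → r_2 = 0.7558
beam 3: φ=45°, α=240°
  cosα=-0.5000 sinα=-0.8660 | (1,1) | tMaxX 1.4600 tMaxY 0.3580 | tΔX 2.0000 tΔY 1.1547
    t=0.3580 [y] (1,0) — stop
  → r_3 = 0.3580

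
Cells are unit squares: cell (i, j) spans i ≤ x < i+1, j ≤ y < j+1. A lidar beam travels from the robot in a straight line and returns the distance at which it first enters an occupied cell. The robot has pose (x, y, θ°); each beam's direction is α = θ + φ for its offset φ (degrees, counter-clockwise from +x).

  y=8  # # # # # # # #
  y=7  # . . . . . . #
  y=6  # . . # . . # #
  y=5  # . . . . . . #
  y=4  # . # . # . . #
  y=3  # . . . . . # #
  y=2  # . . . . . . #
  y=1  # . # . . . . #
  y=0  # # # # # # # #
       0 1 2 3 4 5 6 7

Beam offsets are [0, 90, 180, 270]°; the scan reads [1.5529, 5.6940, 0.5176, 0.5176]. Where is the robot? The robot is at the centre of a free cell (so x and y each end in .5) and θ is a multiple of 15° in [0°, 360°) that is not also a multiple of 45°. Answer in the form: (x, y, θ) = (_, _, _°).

Candidates: 36 free-cell centres × 16 headings = 576 poses. Raycast each; keep the one whose scan matches to 4 dp.
  (4.5, 6.5, 300°): beam 1 = 3.0000 ≠ 1.5529 ✗
  (1.5, 5.5, 15°): beam 1 = 1.9319 ≠ 1.5529 ✗
  (6.5, 4.5, 285°): beam 1 = 0.5176 ≠ 1.5529 ✗
  …
  (6.5, 1.5, 75°): r_1=1.5529, r_2=5.6940, r_3=0.5176, r_4=0.5176 — all match ✓
Unique over the lattice → pose = (6.5, 1.5, 75°).

(x, y, θ) = (6.5, 1.5, 75°)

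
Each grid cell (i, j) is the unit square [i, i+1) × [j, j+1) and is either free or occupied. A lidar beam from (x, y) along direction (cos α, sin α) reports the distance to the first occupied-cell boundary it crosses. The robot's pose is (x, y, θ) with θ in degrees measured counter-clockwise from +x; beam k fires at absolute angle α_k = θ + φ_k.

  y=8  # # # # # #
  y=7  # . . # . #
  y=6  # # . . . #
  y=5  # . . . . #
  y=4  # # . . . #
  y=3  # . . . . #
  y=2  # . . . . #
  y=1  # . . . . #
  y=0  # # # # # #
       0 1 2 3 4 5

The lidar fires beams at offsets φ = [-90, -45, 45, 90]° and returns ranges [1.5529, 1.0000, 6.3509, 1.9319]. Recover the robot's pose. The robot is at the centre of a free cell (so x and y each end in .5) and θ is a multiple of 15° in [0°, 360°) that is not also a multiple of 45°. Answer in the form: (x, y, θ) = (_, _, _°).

Candidates: 25 free-cell centres × 16 headings = 400 poses. Raycast each; keep the one whose scan matches to 4 dp.
  (2.5, 3.5, 300°): beam 1 = 1.7321 ≠ 1.5529 ✗
  (2.5, 5.5, 150°): beam 1 = 1.7321 ≠ 1.5529 ✗
  (4.5, 2.5, 285°): beam 1 = 3.6235 ≠ 1.5529 ✗
  (2.5, 6.5, 15°): beam 1 = 5.6940 ≠ 1.5529 ✗
  (1.5, 2.5, 285°): beam 1 = 0.5176 ≠ 1.5529 ✗
  …
  (4.5, 6.5, 195°): r_1=1.5529, r_2=1.0000, r_3=6.3509, r_4=1.9319 — all match ✓
Only this pose fits every beam.

(x, y, θ) = (4.5, 6.5, 195°)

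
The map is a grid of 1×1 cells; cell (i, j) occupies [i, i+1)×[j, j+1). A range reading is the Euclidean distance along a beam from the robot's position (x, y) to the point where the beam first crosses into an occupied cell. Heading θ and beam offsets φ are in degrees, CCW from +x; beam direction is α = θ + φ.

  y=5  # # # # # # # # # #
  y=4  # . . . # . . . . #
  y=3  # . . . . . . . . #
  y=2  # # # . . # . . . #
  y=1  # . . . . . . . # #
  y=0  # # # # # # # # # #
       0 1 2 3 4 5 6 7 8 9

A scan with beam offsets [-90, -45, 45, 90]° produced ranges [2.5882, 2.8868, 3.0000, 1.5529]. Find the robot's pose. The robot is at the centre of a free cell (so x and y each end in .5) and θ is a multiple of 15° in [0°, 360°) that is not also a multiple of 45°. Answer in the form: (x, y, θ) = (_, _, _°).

Candidates: 27 free-cell centres × 16 headings = 432 poses. Raycast each; keep the one whose scan matches to 4 dp.
  (7.5, 1.5, 15°): beam 1 = 0.5176 ≠ 2.5882 ✗
  (4.5, 2.5, 210°): beam 1 = 2.8868 ≠ 2.5882 ✗
  (7.5, 3.5, 75°): beam 1 = 1.5529 ≠ 2.5882 ✗
  (2.5, 4.5, 240°): beam 1 = 1.0000 ≠ 2.5882 ✗
  …
  (7.5, 2.5, 165°): r_1=2.5882, r_2=2.8868, r_3=3.0000, r_4=1.5529 — all match ✓
No second candidate reproduces the full scan.

(x, y, θ) = (7.5, 2.5, 165°)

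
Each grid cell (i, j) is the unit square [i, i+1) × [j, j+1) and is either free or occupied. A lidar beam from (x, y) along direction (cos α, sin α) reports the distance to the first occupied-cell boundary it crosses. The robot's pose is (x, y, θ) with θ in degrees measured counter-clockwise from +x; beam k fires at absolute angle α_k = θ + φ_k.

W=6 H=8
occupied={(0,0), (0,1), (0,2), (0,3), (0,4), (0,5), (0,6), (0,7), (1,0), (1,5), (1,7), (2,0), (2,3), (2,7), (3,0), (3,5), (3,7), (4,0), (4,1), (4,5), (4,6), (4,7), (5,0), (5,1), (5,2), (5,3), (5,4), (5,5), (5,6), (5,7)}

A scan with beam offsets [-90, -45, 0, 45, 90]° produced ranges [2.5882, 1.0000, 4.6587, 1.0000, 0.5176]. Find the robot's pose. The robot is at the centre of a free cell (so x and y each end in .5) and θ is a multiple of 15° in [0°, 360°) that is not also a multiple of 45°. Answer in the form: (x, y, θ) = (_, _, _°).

Candidates: 18 free-cell centres × 16 headings = 288 poses. Raycast each; keep the one whose scan matches to 4 dp.
  (3.5, 1.5, 195°): beam 1 = 1.9319 ≠ 2.5882 ✗
  (2.5, 1.5, 30°): beam 1 = 0.5774 ≠ 2.5882 ✗
  (3.5, 2.5, 120°): beam 1 = 1.7321 ≠ 2.5882 ✗
  …
  (1.5, 2.5, 75°): r_1=2.5882, r_2=1.0000, r_3=4.6587, r_4=1.0000, r_5=0.5176 — all match ✓
No second candidate reproduces the full scan.

(x, y, θ) = (1.5, 2.5, 75°)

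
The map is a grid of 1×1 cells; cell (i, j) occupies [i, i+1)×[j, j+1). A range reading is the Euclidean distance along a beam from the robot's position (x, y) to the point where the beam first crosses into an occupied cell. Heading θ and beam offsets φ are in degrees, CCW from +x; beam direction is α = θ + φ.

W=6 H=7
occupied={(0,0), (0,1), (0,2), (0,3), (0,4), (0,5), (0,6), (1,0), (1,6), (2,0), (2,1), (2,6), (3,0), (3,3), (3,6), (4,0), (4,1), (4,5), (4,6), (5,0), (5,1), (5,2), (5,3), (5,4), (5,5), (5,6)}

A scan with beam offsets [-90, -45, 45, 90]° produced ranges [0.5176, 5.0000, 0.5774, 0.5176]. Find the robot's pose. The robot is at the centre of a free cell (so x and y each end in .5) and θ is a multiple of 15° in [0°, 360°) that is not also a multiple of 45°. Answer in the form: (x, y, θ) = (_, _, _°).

(x, y, θ) = (1.5, 1.5, 105°)

Enumerate (i+0.5, j+0.5, θ) over the 16 free cells and 16 admissible headings. For each, cast all 4 beams and compare to the given ranges.
  (1.5, 3.5, 120°): beam 1 = 3.0000 ≠ 0.5176 ✗
  (1.5, 4.5, 345°): beam 1 = 1.9319 ≠ 0.5176 ✗
  (3.5, 4.5, 15°): beam 2 = 1.7321 ≠ 5.0000 ✗
  (2.5, 4.5, 60°): beam 1 = 1.0000 ≠ 0.5176 ✗
  …
  (1.5, 1.5, 105°): r_1=0.5176, r_2=5.0000, r_3=0.5774, r_4=0.5176 — all match ✓
No second candidate reproduces the full scan.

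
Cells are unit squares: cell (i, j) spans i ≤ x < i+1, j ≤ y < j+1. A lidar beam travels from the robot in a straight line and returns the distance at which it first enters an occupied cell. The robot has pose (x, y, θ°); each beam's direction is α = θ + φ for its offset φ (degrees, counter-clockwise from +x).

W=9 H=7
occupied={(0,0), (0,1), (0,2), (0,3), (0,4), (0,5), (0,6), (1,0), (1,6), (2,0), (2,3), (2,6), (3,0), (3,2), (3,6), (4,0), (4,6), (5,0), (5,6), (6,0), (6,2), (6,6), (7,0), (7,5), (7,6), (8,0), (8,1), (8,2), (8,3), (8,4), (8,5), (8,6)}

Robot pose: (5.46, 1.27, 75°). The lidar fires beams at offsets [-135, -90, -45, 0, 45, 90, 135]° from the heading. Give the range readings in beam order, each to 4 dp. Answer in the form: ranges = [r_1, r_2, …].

ranges = [0.3118, 1.0432, 1.4600, 4.8969, 5.4617, 4.6173, 0.5400]

beam 1: φ=-135°, α=300°
  direction (0.5000, -0.8660); cell (5,1); t to first gridline: x 1.0800, y 0.3118 (then +2.0000 / +1.1547)
    (5,0) via y @ 0.3118  # hit
  → r_1 = 0.3118
beam 2: φ=-90°, α=345°
  direction (0.9659, -0.2588); cell (5,1); t to first gridline: x 0.5590, y 1.0432 (then +1.0353 / +3.8637)
    (6,1) via x @ 0.5590
    (6,0) via y @ 1.0432  # hit
  → r_2 = 1.0432
beam 3: φ=-45°, α=30°
  direction (0.8660, 0.5000); cell (5,1); t to first gridline: x 0.6235, y 1.4600 (then +1.1547 / +2.0000)
    (6,1) via x @ 0.6235
    (6,2) via y @ 1.4600  # hit
  → r_3 = 1.4600
beam 4: φ=0°, α=75°
  direction (0.2588, 0.9659); cell (5,1); t to first gridline: x 2.0864, y 0.7558 (then +3.8637 / +1.0353)
    (5,2) via y @ 0.7558
    (5,3) via y @ 1.7910
    (6,3) via x @ 2.0864
    (6,4) via y @ 2.8263
    (6,5) via y @ 3.8616
    (6,6) via y @ 4.8969  # hit
  → r_4 = 4.8969
beam 5: φ=45°, α=120°
  direction (-0.5000, 0.8660); cell (5,1); t to first gridline: x 0.9200, y 0.8429 (then +2.0000 / +1.1547)
    (5,2) via y @ 0.8429
    (4,2) via x @ 0.9200
    (4,3) via y @ 1.9976
    (3,3) via x @ 2.9200
    (3,4) via y @ 3.1523
    (3,5) via y @ 4.3070
    (2,5) via x @ 4.9200
    (2,6) via y @ 5.4617  # hit
  → r_5 = 5.4617
beam 6: φ=90°, α=165°
  direction (-0.9659, 0.2588); cell (5,1); t to first gridline: x 0.4762, y 2.8205 (then +1.0353 / +3.8637)
    (4,1) via x @ 0.4762
    (3,1) via x @ 1.5115
    (2,1) via x @ 2.5468
    (2,2) via y @ 2.8205
    (1,2) via x @ 3.5821
    (0,2) via x @ 4.6173  # hit
  → r_6 = 4.6173
beam 7: φ=135°, α=210°
  direction (-0.8660, -0.5000); cell (5,1); t to first gridline: x 0.5312, y 0.5400 (then +1.1547 / +2.0000)
    (4,1) via x @ 0.5312
    (4,0) via y @ 0.5400  # hit
  → r_7 = 0.5400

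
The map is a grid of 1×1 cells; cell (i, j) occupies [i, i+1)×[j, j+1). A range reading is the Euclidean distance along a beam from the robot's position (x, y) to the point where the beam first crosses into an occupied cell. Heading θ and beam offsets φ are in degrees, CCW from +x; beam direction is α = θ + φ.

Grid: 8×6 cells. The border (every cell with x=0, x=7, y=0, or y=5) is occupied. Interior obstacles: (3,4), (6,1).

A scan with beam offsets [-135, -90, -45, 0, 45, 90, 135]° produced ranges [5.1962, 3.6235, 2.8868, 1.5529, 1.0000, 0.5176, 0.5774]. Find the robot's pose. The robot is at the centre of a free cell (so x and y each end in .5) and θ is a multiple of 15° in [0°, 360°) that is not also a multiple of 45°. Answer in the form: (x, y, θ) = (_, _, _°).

Candidates: 22 free-cell centres × 16 headings = 352 poses. Raycast each; keep the one whose scan matches to 4 dp.
  (2.5, 3.5, 210°): beam 1 = 1.5529 ≠ 5.1962 ✗
  (6.5, 4.5, 60°): beam 1 = 1.9319 ≠ 5.1962 ✗
  (1.5, 2.5, 30°): beam 1 = 1.5529 ≠ 5.1962 ✗
  (6.5, 4.5, 15°): beam 1 = 4.0415 ≠ 5.1962 ✗
  (1.5, 1.5, 15°): beam 1 = 0.5774 ≠ 5.1962 ✗
  …
  (5.5, 4.5, 345°): r_1=5.1962, r_2=3.6235, r_3=2.8868, r_4=1.5529, r_5=1.0000, r_6=0.5176, r_7=0.5774 — all match ✓
No second candidate reproduces the full scan.

(x, y, θ) = (5.5, 4.5, 345°)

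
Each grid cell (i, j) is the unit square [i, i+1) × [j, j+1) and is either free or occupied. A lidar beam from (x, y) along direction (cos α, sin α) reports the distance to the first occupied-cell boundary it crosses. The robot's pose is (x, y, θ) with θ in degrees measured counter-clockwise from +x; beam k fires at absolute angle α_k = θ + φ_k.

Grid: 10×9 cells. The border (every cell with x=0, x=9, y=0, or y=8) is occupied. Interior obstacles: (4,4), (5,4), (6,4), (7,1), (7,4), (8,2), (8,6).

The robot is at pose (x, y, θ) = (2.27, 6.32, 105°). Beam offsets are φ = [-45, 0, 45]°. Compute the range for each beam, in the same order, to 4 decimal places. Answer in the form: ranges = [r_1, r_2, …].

ranges = [1.9399, 1.7393, 1.4665]

beam 1: φ=-45°, α=60°
  cosα=0.5000 sinα=0.8660 | (2,6) | tMaxX 1.4600 tMaxY 0.7852 | tΔX 2.0000 tΔY 1.1547
    t=0.7852 [y] (2,7)
    t=1.4600 [x] (3,7)
    t=1.9399 [y] (3,8) — stop
  → r_1 = 1.9399
beam 2: φ=0°, α=105°
  cosα=-0.2588 sinα=0.9659 | (2,6) | tMaxX 1.0432 tMaxY 0.7040 | tΔX 3.8637 tΔY 1.0353
    t=0.7040 [y] (2,7)
    t=1.0432 [x] (1,7)
    t=1.7393 [y] (1,8) — stop
  → r_2 = 1.7393
beam 3: φ=45°, α=150°
  cosα=-0.8660 sinα=0.5000 | (2,6) | tMaxX 0.3118 tMaxY 1.3600 | tΔX 1.1547 tΔY 2.0000
    t=0.3118 [x] (1,6)
    t=1.3600 [y] (1,7)
    t=1.4665 [x] (0,7) — stop
  → r_3 = 1.4665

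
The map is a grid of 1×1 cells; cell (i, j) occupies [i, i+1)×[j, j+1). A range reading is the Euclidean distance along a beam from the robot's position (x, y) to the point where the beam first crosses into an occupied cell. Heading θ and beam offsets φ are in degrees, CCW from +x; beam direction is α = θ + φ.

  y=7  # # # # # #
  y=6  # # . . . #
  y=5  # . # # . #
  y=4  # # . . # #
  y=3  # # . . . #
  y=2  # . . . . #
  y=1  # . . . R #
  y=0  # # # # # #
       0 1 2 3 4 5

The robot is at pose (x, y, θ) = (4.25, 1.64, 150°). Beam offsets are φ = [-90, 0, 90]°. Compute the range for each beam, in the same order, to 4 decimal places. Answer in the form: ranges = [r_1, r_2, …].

ranges = [1.5000, 2.7200, 0.7390]

beam 1: φ=-90°, α=60°
  cosα=0.5000 sinα=0.8660 | (4,1) | tMaxX 1.5000 tMaxY 0.4157 | tΔX 2.0000 tΔY 1.1547
    t=0.4157 [y] (4,2)
    t=1.5000 [x] (5,2) — stop
  → r_1 = 1.5000
beam 2: φ=0°, α=150°
  cosα=-0.8660 sinα=0.5000 | (4,1) | tMaxX 0.2887 tMaxY 0.7200 | tΔX 1.1547 tΔY 2.0000
    t=0.2887 [x] (3,1)
    t=0.7200 [y] (3,2)
    t=1.4434 [x] (2,2)
    t=2.5981 [x] (1,2)
    t=2.7200 [y] (1,3) — stop
  → r_2 = 2.7200
beam 3: φ=90°, α=240°
  cosα=-0.5000 sinα=-0.8660 | (4,1) | tMaxX 0.5000 tMaxY 0.7390 | tΔX 2.0000 tΔY 1.1547
    t=0.5000 [x] (3,1)
    t=0.7390 [y] (3,0) — stop
  → r_3 = 0.7390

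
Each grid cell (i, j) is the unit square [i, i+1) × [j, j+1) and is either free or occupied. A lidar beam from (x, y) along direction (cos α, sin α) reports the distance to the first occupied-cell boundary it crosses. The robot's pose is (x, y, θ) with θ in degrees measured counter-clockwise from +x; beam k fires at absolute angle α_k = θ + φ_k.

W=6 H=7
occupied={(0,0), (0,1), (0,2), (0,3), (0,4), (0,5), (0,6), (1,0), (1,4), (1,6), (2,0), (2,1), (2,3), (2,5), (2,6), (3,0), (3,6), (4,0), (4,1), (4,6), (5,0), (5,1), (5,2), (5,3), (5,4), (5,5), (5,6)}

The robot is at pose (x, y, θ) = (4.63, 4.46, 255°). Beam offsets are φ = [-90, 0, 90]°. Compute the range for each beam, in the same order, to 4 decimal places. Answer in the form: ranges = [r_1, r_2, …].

ranges = [2.0864, 3.5821, 0.3831]

beam 1: φ=-90°, α=165°
  dir = (cos 165°, sin 165°) = (-0.9659, 0.2588); from cell (4,4)
  next x-line at t=0.6522, next y-line at t=2.0864; Δt_x=1.0353, Δt_y=3.8637
    x: enter (3,4) at t=0.6522
    x: enter (2,4) at t=1.6875
    y: enter (2,5) at t=2.0864 ← occupied
  → r_1 = 2.0864
beam 2: φ=0°, α=255°
  dir = (cos 255°, sin 255°) = (-0.2588, -0.9659); from cell (4,4)
  next x-line at t=2.4341, next y-line at t=0.4762; Δt_x=3.8637, Δt_y=1.0353
    y: enter (4,3) at t=0.4762
    y: enter (4,2) at t=1.5115
    x: enter (3,2) at t=2.4341
    y: enter (3,1) at t=2.5468
    y: enter (3,0) at t=3.5821 ← occupied
  → r_2 = 3.5821
beam 3: φ=90°, α=345°
  dir = (cos 345°, sin 345°) = (0.9659, -0.2588); from cell (4,4)
  next x-line at t=0.3831, next y-line at t=1.7773; Δt_x=1.0353, Δt_y=3.8637
    x: enter (5,4) at t=0.3831 ← occupied
  → r_3 = 0.3831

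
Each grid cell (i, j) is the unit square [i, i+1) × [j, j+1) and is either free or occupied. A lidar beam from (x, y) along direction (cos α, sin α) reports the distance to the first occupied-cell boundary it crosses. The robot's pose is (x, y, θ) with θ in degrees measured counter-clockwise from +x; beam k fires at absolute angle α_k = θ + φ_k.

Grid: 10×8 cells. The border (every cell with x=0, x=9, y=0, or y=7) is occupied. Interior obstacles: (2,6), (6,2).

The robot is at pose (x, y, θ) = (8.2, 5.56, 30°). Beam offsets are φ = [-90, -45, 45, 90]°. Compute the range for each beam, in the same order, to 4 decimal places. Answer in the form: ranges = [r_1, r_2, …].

ranges = [1.6000, 0.8282, 1.4908, 1.6628]

beam 1: φ=-90°, α=300°
  direction (0.5000, -0.8660); cell (8,5); t to first gridline: x 1.6000, y 0.6466 (then +2.0000 / +1.1547)
    (8,4) via y @ 0.6466
    (9,4) via x @ 1.6000  # hit
  → r_1 = 1.6000
beam 2: φ=-45°, α=345°
  direction (0.9659, -0.2588); cell (8,5); t to first gridline: x 0.8282, y 2.1637 (then +1.0353 / +3.8637)
    (9,5) via x @ 0.8282  # hit
  → r_2 = 0.8282
beam 3: φ=45°, α=75°
  direction (0.2588, 0.9659); cell (8,5); t to first gridline: x 3.0910, y 0.4555 (then +3.8637 / +1.0353)
    (8,6) via y @ 0.4555
    (8,7) via y @ 1.4908  # hit
  → r_3 = 1.4908
beam 4: φ=90°, α=120°
  direction (-0.5000, 0.8660); cell (8,5); t to first gridline: x 0.4000, y 0.5081 (then +2.0000 / +1.1547)
    (7,5) via x @ 0.4000
    (7,6) via y @ 0.5081
    (7,7) via y @ 1.6628  # hit
  → r_4 = 1.6628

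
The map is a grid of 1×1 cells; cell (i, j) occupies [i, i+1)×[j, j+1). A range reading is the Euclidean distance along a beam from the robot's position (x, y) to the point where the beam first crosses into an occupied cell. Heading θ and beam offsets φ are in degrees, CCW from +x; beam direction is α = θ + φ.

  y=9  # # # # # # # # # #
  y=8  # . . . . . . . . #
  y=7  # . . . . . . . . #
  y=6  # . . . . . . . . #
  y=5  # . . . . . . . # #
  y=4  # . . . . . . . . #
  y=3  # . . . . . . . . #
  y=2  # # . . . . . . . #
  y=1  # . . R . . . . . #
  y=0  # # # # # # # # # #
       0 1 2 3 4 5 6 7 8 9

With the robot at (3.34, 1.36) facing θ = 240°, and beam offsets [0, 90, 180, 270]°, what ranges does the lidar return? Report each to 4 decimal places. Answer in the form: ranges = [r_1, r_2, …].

beam 1: φ=0°, α=240°
  direction (-0.5000, -0.8660); cell (3,1); t to first gridline: x 0.6800, y 0.4157 (then +2.0000 / +1.1547)
    (3,0) via y @ 0.4157  # hit
  → r_1 = 0.4157
beam 2: φ=90°, α=330°
  direction (0.8660, -0.5000); cell (3,1); t to first gridline: x 0.7621, y 0.7200 (then +1.1547 / +2.0000)
    (3,0) via y @ 0.7200  # hit
  → r_2 = 0.7200
beam 3: φ=180°, α=60°
  direction (0.5000, 0.8660); cell (3,1); t to first gridline: x 1.3200, y 0.7390 (then +2.0000 / +1.1547)
    (3,2) via y @ 0.7390
    (4,2) via x @ 1.3200
    (4,3) via y @ 1.8937
    (4,4) via y @ 3.0484
    (5,4) via x @ 3.3200
    (5,5) via y @ 4.2031
    (6,5) via x @ 5.3200
    (6,6) via y @ 5.3578
    (6,7) via y @ 6.5125
    (7,7) via x @ 7.3200
    (7,8) via y @ 7.6672
    (7,9) via y @ 8.8219  # hit
  → r_3 = 8.8219
beam 4: φ=270°, α=150°
  direction (-0.8660, 0.5000); cell (3,1); t to first gridline: x 0.3926, y 1.2800 (then +1.1547 / +2.0000)
    (2,1) via x @ 0.3926
    (2,2) via y @ 1.2800
    (1,2) via x @ 1.5473  # hit
  → r_4 = 1.5473

ranges = [0.4157, 0.7200, 8.8219, 1.5473]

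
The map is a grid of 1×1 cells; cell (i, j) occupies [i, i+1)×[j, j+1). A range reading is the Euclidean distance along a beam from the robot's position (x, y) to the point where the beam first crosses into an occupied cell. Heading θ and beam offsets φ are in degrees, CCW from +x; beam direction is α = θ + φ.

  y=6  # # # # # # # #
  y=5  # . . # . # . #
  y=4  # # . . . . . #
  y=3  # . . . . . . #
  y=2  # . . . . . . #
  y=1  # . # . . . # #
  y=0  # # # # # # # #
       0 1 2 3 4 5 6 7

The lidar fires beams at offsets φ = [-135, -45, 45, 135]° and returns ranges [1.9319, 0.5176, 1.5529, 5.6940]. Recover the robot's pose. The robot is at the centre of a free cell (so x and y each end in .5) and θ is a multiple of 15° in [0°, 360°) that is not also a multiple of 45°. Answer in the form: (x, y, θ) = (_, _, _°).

(x, y, θ) = (6.5, 4.5, 60°)

Enumerate (i+0.5, j+0.5, θ) over the 25 free cells and 16 admissible headings. For each, cast all 4 beams and compare to the given ranges.
  (6.5, 4.5, 255°): beam 1 = 1.0000 ≠ 1.9319 ✗
  (5.5, 3.5, 105°): beam 1 = 1.7321 ≠ 1.9319 ✗
  (4.5, 2.5, 195°): beam 1 = 2.8868 ≠ 1.9319 ✗
  (1.5, 5.5, 195°): beam 1 = 0.5774 ≠ 1.9319 ✗
  (5.5, 1.5, 120°): beam 1 = 0.5176 ≠ 1.9319 ✗
  …
  (6.5, 4.5, 60°): r_1=1.9319, r_2=0.5176, r_3=1.5529, r_4=5.6940 — all match ✓
Unique over the lattice → pose = (6.5, 4.5, 60°).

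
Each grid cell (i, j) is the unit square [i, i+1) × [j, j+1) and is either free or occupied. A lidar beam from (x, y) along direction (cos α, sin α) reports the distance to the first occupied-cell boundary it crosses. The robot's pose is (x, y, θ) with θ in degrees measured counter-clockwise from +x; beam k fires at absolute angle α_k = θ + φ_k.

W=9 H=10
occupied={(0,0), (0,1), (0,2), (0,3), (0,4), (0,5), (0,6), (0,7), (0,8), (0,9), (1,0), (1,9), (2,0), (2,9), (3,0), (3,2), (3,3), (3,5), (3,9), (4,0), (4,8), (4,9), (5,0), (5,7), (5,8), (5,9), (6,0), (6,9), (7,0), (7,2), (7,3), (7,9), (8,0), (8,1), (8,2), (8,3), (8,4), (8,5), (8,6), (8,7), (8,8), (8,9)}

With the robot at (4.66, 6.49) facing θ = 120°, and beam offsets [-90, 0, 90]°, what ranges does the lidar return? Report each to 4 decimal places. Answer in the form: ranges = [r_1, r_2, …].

beam 1: φ=-90°, α=30°
  direction (0.8660, 0.5000); cell (4,6); t to first gridline: x 0.3926, y 1.0200 (then +1.1547 / +2.0000)
    (5,6) via x @ 0.3926
    (5,7) via y @ 1.0200  # hit
  → r_1 = 1.0200
beam 2: φ=0°, α=120°
  direction (-0.5000, 0.8660); cell (4,6); t to first gridline: x 1.3200, y 0.5889 (then +2.0000 / +1.1547)
    (4,7) via y @ 0.5889
    (3,7) via x @ 1.3200
    (3,8) via y @ 1.7436
    (3,9) via y @ 2.8983  # hit
  → r_2 = 2.8983
beam 3: φ=90°, α=210°
  direction (-0.8660, -0.5000); cell (4,6); t to first gridline: x 0.7621, y 0.9800 (then +1.1547 / +2.0000)
    (3,6) via x @ 0.7621
    (3,5) via y @ 0.9800  # hit
  → r_3 = 0.9800

ranges = [1.0200, 2.8983, 0.9800]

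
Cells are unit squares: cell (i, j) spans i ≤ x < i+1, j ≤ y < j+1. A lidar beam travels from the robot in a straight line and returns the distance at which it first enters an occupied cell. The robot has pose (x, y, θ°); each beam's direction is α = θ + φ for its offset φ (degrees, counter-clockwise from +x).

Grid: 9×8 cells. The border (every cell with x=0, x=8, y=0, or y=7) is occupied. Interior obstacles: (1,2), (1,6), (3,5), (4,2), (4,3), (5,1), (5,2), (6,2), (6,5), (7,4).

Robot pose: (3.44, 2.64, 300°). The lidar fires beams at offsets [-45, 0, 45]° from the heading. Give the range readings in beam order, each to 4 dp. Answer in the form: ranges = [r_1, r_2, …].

ranges = [1.6979, 1.8937, 0.5798]

beam 1: φ=-45°, α=255°
  d=(-0.2588,-0.9659)  start (3,2)  tX=1.7000 tY=0.6626  stride 1/|dx|=3.8637 1/|dy|=1.0353
    cross y-line → (3,1), t=0.6626
    cross y-line → (3,0), t=1.6979 (wall)
  → r_1 = 1.6979
beam 2: φ=0°, α=300°
  d=(0.5000,-0.8660)  start (3,2)  tX=1.1200 tY=0.7390  stride 1/|dx|=2.0000 1/|dy|=1.1547
    cross y-line → (3,1), t=0.7390
    cross x-line → (4,1), t=1.1200
    cross y-line → (4,0), t=1.8937 (wall)
  → r_2 = 1.8937
beam 3: φ=45°, α=345°
  d=(0.9659,-0.2588)  start (3,2)  tX=0.5798 tY=2.4728  stride 1/|dx|=1.0353 1/|dy|=3.8637
    cross x-line → (4,2), t=0.5798 (wall)
  → r_3 = 0.5798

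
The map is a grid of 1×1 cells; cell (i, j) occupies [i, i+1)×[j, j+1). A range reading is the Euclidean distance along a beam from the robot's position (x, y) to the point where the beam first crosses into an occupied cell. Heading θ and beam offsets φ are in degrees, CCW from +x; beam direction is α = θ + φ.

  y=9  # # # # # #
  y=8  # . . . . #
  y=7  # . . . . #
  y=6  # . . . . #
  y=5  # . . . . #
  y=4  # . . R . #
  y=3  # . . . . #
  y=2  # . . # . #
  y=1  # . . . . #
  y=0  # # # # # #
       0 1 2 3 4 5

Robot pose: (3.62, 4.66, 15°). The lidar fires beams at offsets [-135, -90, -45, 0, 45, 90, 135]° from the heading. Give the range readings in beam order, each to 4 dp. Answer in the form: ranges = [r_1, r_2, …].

beam 1: φ=-135°, α=240°
  d=(-0.5000,-0.8660)  start (3,4)  tX=1.2400 tY=0.7621  stride 1/|dx|=2.0000 1/|dy|=1.1547
    cross y-line → (3,3), t=0.7621
    cross x-line → (2,3), t=1.2400
    cross y-line → (2,2), t=1.9168
    cross y-line → (2,1), t=3.0715
    cross x-line → (1,1), t=3.2400
    cross y-line → (1,0), t=4.2262 (wall)
  → r_1 = 4.2262
beam 2: φ=-90°, α=285°
  d=(0.2588,-0.9659)  start (3,4)  tX=1.4682 tY=0.6833  stride 1/|dx|=3.8637 1/|dy|=1.0353
    cross y-line → (3,3), t=0.6833
    cross x-line → (4,3), t=1.4682
    cross y-line → (4,2), t=1.7186
    cross y-line → (4,1), t=2.7538
    cross y-line → (4,0), t=3.7891 (wall)
  → r_2 = 3.7891
beam 3: φ=-45°, α=330°
  d=(0.8660,-0.5000)  start (3,4)  tX=0.4388 tY=1.3200  stride 1/|dx|=1.1547 1/|dy|=2.0000
    cross x-line → (4,4), t=0.4388
    cross y-line → (4,3), t=1.3200
    cross x-line → (5,3), t=1.5935 (wall)
  → r_3 = 1.5935
beam 4: φ=0°, α=15°
  d=(0.9659,0.2588)  start (3,4)  tX=0.3934 tY=1.3137  stride 1/|dx|=1.0353 1/|dy|=3.8637
    cross x-line → (4,4), t=0.3934
    cross y-line → (4,5), t=1.3137
    cross x-line → (5,5), t=1.4287 (wall)
  → r_4 = 1.4287
beam 5: φ=45°, α=60°
  d=(0.5000,0.8660)  start (3,4)  tX=0.7600 tY=0.3926  stride 1/|dx|=2.0000 1/|dy|=1.1547
    cross y-line → (3,5), t=0.3926
    cross x-line → (4,5), t=0.7600
    cross y-line → (4,6), t=1.5473
    cross y-line → (4,7), t=2.7020
    cross x-line → (5,7), t=2.7600 (wall)
  → r_5 = 2.7600
beam 6: φ=90°, α=105°
  d=(-0.2588,0.9659)  start (3,4)  tX=2.3955 tY=0.3520  stride 1/|dx|=3.8637 1/|dy|=1.0353
    cross y-line → (3,5), t=0.3520
    cross y-line → (3,6), t=1.3873
    cross x-line → (2,6), t=2.3955
    cross y-line → (2,7), t=2.4225
    cross y-line → (2,8), t=3.4578
    cross y-line → (2,9), t=4.4931 (wall)
  → r_6 = 4.4931
beam 7: φ=135°, α=150°
  d=(-0.8660,0.5000)  start (3,4)  tX=0.7159 tY=0.6800  stride 1/|dx|=1.1547 1/|dy|=2.0000
    cross y-line → (3,5), t=0.6800
    cross x-line → (2,5), t=0.7159
    cross x-line → (1,5), t=1.8706
    cross y-line → (1,6), t=2.6800
    cross x-line → (0,6), t=3.0253 (wall)
  → r_7 = 3.0253

ranges = [4.2262, 3.7891, 1.5935, 1.4287, 2.7600, 4.4931, 3.0253]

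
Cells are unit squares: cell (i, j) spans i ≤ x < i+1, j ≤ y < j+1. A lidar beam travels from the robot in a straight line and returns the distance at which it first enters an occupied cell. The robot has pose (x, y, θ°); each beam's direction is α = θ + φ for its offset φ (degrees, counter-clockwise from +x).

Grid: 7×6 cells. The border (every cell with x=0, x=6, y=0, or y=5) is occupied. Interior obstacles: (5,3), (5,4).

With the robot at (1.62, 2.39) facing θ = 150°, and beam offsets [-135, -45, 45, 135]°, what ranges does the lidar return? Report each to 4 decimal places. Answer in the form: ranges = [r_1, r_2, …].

ranges = [3.4992, 2.3955, 0.6419, 1.4390]

beam 1: φ=-135°, α=15°
  cosα=0.9659 sinα=0.2588 | (1,2) | tMaxX 0.3934 tMaxY 2.3569 | tΔX 1.0353 tΔY 3.8637
    t=0.3934 [x] (2,2)
    t=1.4287 [x] (3,2)
    t=2.3569 [y] (3,3)
    t=2.4640 [x] (4,3)
    t=3.4992 [x] (5,3) — stop
  → r_1 = 3.4992
beam 2: φ=-45°, α=105°
  cosα=-0.2588 sinα=0.9659 | (1,2) | tMaxX 2.3955 tMaxY 0.6315 | tΔX 3.8637 tΔY 1.0353
    t=0.6315 [y] (1,3)
    t=1.6668 [y] (1,4)
    t=2.3955 [x] (0,4) — stop
  → r_2 = 2.3955
beam 3: φ=45°, α=195°
  cosα=-0.9659 sinα=-0.2588 | (1,2) | tMaxX 0.6419 tMaxY 1.5068 | tΔX 1.0353 tΔY 3.8637
    t=0.6419 [x] (0,2) — stop
  → r_3 = 0.6419
beam 4: φ=135°, α=285°
  cosα=0.2588 sinα=-0.9659 | (1,2) | tMaxX 1.4682 tMaxY 0.4038 | tΔX 3.8637 tΔY 1.0353
    t=0.4038 [y] (1,1)
    t=1.4390 [y] (1,0) — stop
  → r_4 = 1.4390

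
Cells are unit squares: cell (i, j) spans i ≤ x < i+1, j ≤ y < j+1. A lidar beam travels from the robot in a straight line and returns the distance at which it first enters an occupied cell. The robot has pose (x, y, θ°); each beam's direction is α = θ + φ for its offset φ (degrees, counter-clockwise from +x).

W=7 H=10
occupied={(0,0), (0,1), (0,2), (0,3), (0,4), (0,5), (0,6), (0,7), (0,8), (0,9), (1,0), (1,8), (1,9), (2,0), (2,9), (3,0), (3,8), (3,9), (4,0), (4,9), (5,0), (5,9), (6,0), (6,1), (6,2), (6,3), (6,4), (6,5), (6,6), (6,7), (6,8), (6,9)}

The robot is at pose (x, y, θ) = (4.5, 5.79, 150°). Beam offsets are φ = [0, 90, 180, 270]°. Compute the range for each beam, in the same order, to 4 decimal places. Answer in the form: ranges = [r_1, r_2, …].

ranges = [4.0415, 5.5310, 1.7321, 3.0000]

beam 1: φ=0°, α=150°
  d=(-0.8660,0.5000)  start (4,5)  tX=0.5774 tY=0.4200  stride 1/|dx|=1.1547 1/|dy|=2.0000
    cross y-line → (4,6), t=0.4200
    cross x-line → (3,6), t=0.5774
    cross x-line → (2,6), t=1.7321
    cross y-line → (2,7), t=2.4200
    cross x-line → (1,7), t=2.8868
    cross x-line → (0,7), t=4.0415 (wall)
  → r_1 = 4.0415
beam 2: φ=90°, α=240°
  d=(-0.5000,-0.8660)  start (4,5)  tX=1.0000 tY=0.9122  stride 1/|dx|=2.0000 1/|dy|=1.1547
    cross y-line → (4,4), t=0.9122
    cross x-line → (3,4), t=1.0000
    cross y-line → (3,3), t=2.0669
    cross x-line → (2,3), t=3.0000
    cross y-line → (2,2), t=3.2216
    cross y-line → (2,1), t=4.3763
    cross x-line → (1,1), t=5.0000
    cross y-line → (1,0), t=5.5310 (wall)
  → r_2 = 5.5310
beam 3: φ=180°, α=330°
  d=(0.8660,-0.5000)  start (4,5)  tX=0.5774 tY=1.5800  stride 1/|dx|=1.1547 1/|dy|=2.0000
    cross x-line → (5,5), t=0.5774
    cross y-line → (5,4), t=1.5800
    cross x-line → (6,4), t=1.7321 (wall)
  → r_3 = 1.7321
beam 4: φ=270°, α=60°
  d=(0.5000,0.8660)  start (4,5)  tX=1.0000 tY=0.2425  stride 1/|dx|=2.0000 1/|dy|=1.1547
    cross y-line → (4,6), t=0.2425
    cross x-line → (5,6), t=1.0000
    cross y-line → (5,7), t=1.3972
    cross y-line → (5,8), t=2.5519
    cross x-line → (6,8), t=3.0000 (wall)
  → r_4 = 3.0000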